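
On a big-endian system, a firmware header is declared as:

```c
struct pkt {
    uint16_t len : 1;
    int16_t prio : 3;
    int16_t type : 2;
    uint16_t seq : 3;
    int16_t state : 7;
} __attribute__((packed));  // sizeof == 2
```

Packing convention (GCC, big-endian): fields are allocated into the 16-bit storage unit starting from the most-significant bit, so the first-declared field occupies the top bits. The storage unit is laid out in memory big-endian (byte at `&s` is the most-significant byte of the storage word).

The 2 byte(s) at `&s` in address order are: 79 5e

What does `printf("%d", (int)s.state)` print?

-34

[0]=0x79 [1]=0x5e (big-endian) → word 0x795e
len [15+:1] = (word>>15) & 0x1 = 0
prio [12+:3] = (word>>12) & 0x7 = 7
type [10+:2] = (word>>10) & 0x3 = 2
seq [7+:3] = (word>>7) & 0x7 = 2
state [0+:7] = (word>>0) & 0x7f = 94  ←
state signed 7b, MSB=1: 94 - 128 = -34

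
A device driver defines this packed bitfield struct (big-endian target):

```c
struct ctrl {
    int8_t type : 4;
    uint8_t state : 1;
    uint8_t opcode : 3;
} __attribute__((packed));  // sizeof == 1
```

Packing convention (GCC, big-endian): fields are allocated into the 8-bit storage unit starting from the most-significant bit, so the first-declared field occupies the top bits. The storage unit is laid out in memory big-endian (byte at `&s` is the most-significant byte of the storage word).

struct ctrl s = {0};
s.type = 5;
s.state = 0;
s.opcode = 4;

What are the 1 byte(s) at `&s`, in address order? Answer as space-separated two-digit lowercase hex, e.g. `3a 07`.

[4+:4] type=5 & 0xf = 0x5; word=0x50
[3+:1] state=0 & 0x1 = 0x0; word=0x50
[0+:3] opcode=4 & 0x7 = 0x4; word=0x54
word = 0x54 → big-endian bytes:
  [0]=0x54

54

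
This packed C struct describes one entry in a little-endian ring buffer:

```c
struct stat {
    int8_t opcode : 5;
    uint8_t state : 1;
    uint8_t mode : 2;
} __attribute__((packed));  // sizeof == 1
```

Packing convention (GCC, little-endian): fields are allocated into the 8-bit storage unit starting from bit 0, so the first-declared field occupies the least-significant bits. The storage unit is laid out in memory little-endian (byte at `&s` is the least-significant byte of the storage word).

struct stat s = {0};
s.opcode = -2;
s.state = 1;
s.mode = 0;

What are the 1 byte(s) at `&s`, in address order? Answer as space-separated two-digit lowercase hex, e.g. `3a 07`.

opcode (5b) val=-2 bits=0x1e at bit 0: 0x1e
state (1b) val=1 bits=0x1 at bit 5: 0x3e
mode (2b) val=0 bits=0x0 at bit 6: 0x3e
word = 0x3e → little-endian bytes:
  [0]=0x3e

3e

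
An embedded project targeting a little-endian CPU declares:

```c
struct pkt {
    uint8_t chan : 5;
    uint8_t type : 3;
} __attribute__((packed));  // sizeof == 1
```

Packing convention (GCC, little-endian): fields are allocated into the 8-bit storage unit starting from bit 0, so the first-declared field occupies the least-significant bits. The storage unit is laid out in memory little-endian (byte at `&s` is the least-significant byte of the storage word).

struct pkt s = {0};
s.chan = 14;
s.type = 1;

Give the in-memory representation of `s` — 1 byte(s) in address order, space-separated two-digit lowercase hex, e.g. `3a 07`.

chan:5 = 14 → 0xe << 0 → word 0x0e
type:3 = 1 → 0x1 << 5 → word 0x2e
word = 0x2e → little-endian bytes:
  [0]=0x2e

2e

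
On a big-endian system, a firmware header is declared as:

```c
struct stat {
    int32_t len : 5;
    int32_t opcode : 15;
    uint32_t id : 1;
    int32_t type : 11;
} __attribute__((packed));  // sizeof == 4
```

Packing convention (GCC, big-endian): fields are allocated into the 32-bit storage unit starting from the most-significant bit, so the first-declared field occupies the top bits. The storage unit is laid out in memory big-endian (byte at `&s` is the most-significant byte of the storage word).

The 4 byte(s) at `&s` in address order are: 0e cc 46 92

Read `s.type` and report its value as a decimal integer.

[0]=0x0e [1]=0xcc [2]=0x46 [3]=0x92 (big-endian) → word 0x0ecc4692
len [27+:5] = (word>>27) & 0x1f = 1
opcode [12+:15] = (word>>12) & 0x7fff = 27844
id [11+:1] = (word>>11) & 0x1 = 0
type [0+:11] = (word>>0) & 0x7ff = 1682  ←
type signed 11b, MSB=1: 1682 - 2048 = -366

-366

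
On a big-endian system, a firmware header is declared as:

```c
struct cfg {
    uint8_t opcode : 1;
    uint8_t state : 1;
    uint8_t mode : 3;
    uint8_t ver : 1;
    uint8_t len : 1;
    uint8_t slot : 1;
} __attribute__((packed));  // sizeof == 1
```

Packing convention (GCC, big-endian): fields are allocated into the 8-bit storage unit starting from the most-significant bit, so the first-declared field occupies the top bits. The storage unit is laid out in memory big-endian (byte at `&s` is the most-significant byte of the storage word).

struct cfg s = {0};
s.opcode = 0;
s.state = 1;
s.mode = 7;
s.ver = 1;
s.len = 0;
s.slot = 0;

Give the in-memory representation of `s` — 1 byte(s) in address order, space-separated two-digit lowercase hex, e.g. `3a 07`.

7c

opcode (1b) val=0 bits=0x0 at bit 7: 0x00
state (1b) val=1 bits=0x1 at bit 6: 0x40
mode (3b) val=7 bits=0x7 at bit 3: 0x78
ver (1b) val=1 bits=0x1 at bit 2: 0x7c
len (1b) val=0 bits=0x0 at bit 1: 0x7c
slot (1b) val=0 bits=0x0 at bit 0: 0x7c
word = 0x7c → big-endian bytes:
  [0]=0x7c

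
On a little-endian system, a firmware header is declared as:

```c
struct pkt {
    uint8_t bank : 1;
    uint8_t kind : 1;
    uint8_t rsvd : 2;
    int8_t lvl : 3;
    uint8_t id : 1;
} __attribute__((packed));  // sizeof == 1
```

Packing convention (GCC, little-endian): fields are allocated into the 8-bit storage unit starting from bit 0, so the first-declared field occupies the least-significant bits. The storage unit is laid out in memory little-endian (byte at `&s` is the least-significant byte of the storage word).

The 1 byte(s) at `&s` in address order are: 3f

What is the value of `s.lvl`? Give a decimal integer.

[0]=0x3f (little-endian) → word 0x3f
bank:1 @ bit 0 → (0x3f>>0)&0x1 = 0x1
kind:1 @ bit 1 → (0x3f>>1)&0x1 = 0x1
rsvd:2 @ bit 2 → (0x3f>>2)&0x3 = 0x3
lvl:3 @ bit 4 → (0x3f>>4)&0x7 = 0x3  ←
id:1 @ bit 7 → (0x3f>>7)&0x1 = 0x0
lvl signed 3b, MSB=0: value = 3

3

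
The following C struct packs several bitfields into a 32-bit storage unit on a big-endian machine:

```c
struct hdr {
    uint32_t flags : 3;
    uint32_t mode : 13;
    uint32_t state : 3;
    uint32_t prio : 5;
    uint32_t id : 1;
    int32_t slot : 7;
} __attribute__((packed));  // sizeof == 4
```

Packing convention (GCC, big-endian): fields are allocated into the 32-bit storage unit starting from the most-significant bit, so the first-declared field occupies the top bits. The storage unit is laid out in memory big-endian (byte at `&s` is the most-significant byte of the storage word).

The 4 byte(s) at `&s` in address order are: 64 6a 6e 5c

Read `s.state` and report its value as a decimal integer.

3

[0]=0x64 [1]=0x6a [2]=0x6e [3]=0x5c (big-endian) → word 0x646a6e5c
flags:3 @ bit 29 → (0x646a6e5c>>29)&0x7 = 0x3
mode:13 @ bit 16 → (0x646a6e5c>>16)&0x1fff = 0x46a
state:3 @ bit 13 → (0x646a6e5c>>13)&0x7 = 0x3  ←
prio:5 @ bit 8 → (0x646a6e5c>>8)&0x1f = 0xe
id:1 @ bit 7 → (0x646a6e5c>>7)&0x1 = 0x0
slot:7 @ bit 0 → (0x646a6e5c>>0)&0x7f = 0x5c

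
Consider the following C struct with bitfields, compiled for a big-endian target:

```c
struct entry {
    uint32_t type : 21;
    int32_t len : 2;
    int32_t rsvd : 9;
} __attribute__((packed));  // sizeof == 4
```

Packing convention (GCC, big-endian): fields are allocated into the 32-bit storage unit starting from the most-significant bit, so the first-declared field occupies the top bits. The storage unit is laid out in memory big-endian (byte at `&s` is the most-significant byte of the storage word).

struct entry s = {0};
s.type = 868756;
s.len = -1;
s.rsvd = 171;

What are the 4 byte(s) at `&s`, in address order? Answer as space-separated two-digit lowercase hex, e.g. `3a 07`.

type:21 = 868756 → 0xd4194 << 11 → word 0x6a0ca000
len:2 = -1 → 0x3 << 9 → word 0x6a0ca600
rsvd:9 = 171 → 0xab << 0 → word 0x6a0ca6ab
word = 0x6a0ca6ab → big-endian bytes:
  [0]=0x6a  [1]=0x0c  [2]=0xa6  [3]=0xab

6a 0c a6 ab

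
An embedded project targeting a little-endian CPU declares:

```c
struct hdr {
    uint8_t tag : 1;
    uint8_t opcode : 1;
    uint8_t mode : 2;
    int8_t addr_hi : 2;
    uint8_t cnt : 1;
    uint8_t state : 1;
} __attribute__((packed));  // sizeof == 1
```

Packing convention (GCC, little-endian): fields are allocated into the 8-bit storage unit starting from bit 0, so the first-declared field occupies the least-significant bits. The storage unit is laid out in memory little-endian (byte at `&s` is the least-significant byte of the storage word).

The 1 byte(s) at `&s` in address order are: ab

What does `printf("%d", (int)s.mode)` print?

[0]=0xab (little-endian) → word 0xab
tag:1 @ bit 0 → (0xab>>0)&0x1 = 0x1
opcode:1 @ bit 1 → (0xab>>1)&0x1 = 0x1
mode:2 @ bit 2 → (0xab>>2)&0x3 = 0x2  ←
addr_hi:2 @ bit 4 → (0xab>>4)&0x3 = 0x2
cnt:1 @ bit 6 → (0xab>>6)&0x1 = 0x0
state:1 @ bit 7 → (0xab>>7)&0x1 = 0x1

2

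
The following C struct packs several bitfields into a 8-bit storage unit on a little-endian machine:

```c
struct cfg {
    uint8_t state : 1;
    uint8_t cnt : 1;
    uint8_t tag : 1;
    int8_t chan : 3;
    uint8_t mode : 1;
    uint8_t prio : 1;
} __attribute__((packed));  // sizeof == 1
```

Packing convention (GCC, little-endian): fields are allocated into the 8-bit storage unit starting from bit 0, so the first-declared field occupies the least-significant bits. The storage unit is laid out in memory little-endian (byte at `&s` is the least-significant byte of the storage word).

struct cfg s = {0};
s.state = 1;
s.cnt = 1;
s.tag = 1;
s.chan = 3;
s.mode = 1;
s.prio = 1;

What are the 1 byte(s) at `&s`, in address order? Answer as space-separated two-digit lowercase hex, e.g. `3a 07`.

df

state:1 = 1 → 0x1 << 0 → word 0x01
cnt:1 = 1 → 0x1 << 1 → word 0x03
tag:1 = 1 → 0x1 << 2 → word 0x07
chan:3 = 3 → 0x3 << 3 → word 0x1f
mode:1 = 1 → 0x1 << 6 → word 0x5f
prio:1 = 1 → 0x1 << 7 → word 0xdf
word = 0xdf → little-endian bytes:
  [0]=0xdf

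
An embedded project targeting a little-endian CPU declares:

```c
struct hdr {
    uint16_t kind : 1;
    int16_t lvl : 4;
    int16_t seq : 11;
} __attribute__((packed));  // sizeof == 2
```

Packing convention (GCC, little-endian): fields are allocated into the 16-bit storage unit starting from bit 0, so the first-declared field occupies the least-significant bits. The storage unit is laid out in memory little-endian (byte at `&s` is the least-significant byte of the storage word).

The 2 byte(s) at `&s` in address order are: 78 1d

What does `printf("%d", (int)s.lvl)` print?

[0]=0x78 [1]=0x1d (little-endian) → word 0x1d78
kind:1 @ bit 0 → (0x1d78>>0)&0x1 = 0x0
lvl:4 @ bit 1 → (0x1d78>>1)&0xf = 0xc  ←
seq:11 @ bit 5 → (0x1d78>>5)&0x7ff = 0xeb
lvl signed 4b, MSB=1: 12 - 16 = -4

-4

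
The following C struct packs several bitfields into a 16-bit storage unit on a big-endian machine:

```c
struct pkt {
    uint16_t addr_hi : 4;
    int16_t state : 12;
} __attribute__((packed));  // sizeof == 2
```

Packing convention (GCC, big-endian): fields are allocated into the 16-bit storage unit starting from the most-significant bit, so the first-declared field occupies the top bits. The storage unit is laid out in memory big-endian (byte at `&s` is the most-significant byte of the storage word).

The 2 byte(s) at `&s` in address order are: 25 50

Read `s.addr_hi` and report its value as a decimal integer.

[0]=0x25 [1]=0x50 (big-endian) → word 0x2550
addr_hi [12+:4] = (word>>12) & 0xf = 2  ←
state [0+:12] = (word>>0) & 0xfff = 1360

2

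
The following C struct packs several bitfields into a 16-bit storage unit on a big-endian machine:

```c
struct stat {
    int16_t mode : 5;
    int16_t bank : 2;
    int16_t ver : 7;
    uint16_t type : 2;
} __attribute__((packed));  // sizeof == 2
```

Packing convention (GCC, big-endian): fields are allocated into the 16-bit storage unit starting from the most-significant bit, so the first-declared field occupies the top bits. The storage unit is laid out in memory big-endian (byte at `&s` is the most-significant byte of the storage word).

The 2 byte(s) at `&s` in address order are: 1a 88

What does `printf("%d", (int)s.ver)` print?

[0]=0x1a [1]=0x88 (big-endian) → word 0x1a88
mode [11+:5] = (word>>11) & 0x1f = 3
bank [9+:2] = (word>>9) & 0x3 = 1
ver [2+:7] = (word>>2) & 0x7f = 34  ←
type [0+:2] = (word>>0) & 0x3 = 0
ver signed 7b, MSB=0: value = 34

34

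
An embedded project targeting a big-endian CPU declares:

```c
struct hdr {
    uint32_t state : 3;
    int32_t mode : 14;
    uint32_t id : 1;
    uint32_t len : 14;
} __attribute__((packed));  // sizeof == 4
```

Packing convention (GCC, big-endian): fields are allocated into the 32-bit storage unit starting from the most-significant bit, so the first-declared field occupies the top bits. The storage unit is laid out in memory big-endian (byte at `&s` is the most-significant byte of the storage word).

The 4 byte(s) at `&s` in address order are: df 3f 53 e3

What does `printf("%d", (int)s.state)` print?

[0]=0xdf [1]=0x3f [2]=0x53 [3]=0xe3 (big-endian) → word 0xdf3f53e3
state [29+:3] = (word>>29) & 0x7 = 6  ←
mode [15+:14] = (word>>15) & 0x3fff = 15998
id [14+:1] = (word>>14) & 0x1 = 1
len [0+:14] = (word>>0) & 0x3fff = 5091

6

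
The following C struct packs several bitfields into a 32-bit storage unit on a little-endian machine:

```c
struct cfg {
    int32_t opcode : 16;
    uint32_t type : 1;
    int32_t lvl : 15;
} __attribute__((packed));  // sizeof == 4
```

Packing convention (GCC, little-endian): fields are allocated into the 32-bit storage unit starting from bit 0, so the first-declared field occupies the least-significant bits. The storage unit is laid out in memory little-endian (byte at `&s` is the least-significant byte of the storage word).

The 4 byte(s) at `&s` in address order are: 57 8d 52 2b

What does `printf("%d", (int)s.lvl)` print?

5545

[0]=0x57 [1]=0x8d [2]=0x52 [3]=0x2b (little-endian) → word 0x2b528d57
opcode:16 @ bit 0 → (0x2b528d57>>0)&0xffff = 0x8d57
type:1 @ bit 16 → (0x2b528d57>>16)&0x1 = 0x0
lvl:15 @ bit 17 → (0x2b528d57>>17)&0x7fff = 0x15a9  ←
lvl signed 15b, MSB=0: value = 5545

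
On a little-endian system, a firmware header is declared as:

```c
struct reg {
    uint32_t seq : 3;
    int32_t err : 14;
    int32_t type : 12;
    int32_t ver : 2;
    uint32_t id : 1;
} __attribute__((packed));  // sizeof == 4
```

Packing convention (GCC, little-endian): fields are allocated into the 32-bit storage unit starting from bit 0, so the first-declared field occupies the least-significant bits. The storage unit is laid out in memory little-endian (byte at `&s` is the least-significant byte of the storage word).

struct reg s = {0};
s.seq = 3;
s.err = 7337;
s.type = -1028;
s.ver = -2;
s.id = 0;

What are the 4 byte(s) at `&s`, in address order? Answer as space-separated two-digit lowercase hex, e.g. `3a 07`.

4b e5 f8 57

[0+:3] seq=3 & 0x7 = 0x3; word=0x00000003
[3+:14] err=7337 & 0x3fff = 0x1ca9; word=0x0000e54b
[17+:12] type=-1028 & 0xfff = 0xbfc; word=0x17f8e54b
[29+:2] ver=-2 & 0x3 = 0x2; word=0x57f8e54b
[31+:1] id=0 & 0x1 = 0x0; word=0x57f8e54b
word = 0x57f8e54b → little-endian bytes:
  [0]=0x4b  [1]=0xe5  [2]=0xf8  [3]=0x57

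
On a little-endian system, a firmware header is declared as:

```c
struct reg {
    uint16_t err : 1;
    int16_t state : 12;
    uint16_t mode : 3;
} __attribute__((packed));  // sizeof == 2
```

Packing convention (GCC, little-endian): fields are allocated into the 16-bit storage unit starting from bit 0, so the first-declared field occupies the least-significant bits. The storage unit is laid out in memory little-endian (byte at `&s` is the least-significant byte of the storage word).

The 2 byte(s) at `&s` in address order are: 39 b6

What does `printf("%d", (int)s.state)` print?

-1252

[0]=0x39 [1]=0xb6 (little-endian) → word 0xb639
err:1 @ bit 0 → (0xb639>>0)&0x1 = 0x1
state:12 @ bit 1 → (0xb639>>1)&0xfff = 0xb1c  ←
mode:3 @ bit 13 → (0xb639>>13)&0x7 = 0x5
state signed 12b, MSB=1: 2844 - 4096 = -1252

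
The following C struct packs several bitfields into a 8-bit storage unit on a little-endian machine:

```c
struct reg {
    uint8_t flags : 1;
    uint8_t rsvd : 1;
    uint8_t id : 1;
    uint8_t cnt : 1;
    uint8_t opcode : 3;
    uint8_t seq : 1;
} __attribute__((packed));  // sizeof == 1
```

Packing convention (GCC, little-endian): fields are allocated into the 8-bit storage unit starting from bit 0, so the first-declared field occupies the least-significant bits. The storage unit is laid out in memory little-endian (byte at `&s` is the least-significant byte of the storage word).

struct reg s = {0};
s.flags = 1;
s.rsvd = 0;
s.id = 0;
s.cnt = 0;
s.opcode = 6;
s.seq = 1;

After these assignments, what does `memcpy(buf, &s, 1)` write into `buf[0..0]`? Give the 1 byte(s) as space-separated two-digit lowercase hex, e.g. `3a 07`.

flags (1b) val=1 bits=0x1 at bit 0: 0x01
rsvd (1b) val=0 bits=0x0 at bit 1: 0x01
id (1b) val=0 bits=0x0 at bit 2: 0x01
cnt (1b) val=0 bits=0x0 at bit 3: 0x01
opcode (3b) val=6 bits=0x6 at bit 4: 0x61
seq (1b) val=1 bits=0x1 at bit 7: 0xe1
word = 0xe1 → little-endian bytes:
  [0]=0xe1

e1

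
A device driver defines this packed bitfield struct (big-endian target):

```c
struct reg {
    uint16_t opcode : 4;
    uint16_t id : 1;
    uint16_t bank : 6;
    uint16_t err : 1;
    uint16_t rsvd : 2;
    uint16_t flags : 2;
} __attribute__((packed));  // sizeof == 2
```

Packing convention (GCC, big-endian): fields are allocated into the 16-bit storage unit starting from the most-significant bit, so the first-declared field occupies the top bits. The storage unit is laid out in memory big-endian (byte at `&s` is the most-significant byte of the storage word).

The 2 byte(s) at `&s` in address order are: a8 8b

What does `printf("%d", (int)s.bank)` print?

[0]=0xa8 [1]=0x8b (big-endian) → word 0xa88b
opcode [12+:4] = (word>>12) & 0xf = 10
id [11+:1] = (word>>11) & 0x1 = 1
bank [5+:6] = (word>>5) & 0x3f = 4  ←
err [4+:1] = (word>>4) & 0x1 = 0
rsvd [2+:2] = (word>>2) & 0x3 = 2
flags [0+:2] = (word>>0) & 0x3 = 3

4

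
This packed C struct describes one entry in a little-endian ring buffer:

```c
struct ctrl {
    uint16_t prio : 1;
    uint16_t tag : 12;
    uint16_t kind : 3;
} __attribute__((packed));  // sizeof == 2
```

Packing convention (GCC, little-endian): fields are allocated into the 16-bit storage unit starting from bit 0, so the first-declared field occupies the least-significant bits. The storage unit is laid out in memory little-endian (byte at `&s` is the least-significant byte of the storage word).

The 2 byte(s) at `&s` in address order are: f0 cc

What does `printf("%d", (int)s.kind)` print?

6

[0]=0xf0 [1]=0xcc (little-endian) → word 0xccf0
prio:1 @ bit 0 → (0xccf0>>0)&0x1 = 0x0
tag:12 @ bit 1 → (0xccf0>>1)&0xfff = 0x678
kind:3 @ bit 13 → (0xccf0>>13)&0x7 = 0x6  ←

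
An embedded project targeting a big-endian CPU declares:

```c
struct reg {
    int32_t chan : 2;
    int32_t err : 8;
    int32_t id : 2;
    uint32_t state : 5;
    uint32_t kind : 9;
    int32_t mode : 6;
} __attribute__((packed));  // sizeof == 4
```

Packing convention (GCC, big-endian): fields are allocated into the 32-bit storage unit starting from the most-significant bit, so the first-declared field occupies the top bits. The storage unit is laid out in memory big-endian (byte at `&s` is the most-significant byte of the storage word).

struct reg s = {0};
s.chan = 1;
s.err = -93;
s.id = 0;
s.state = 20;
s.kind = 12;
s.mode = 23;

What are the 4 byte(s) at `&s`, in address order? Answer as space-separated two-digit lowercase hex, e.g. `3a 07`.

chan (2b) val=1 bits=0x1 at bit 30: 0x40000000
err (8b) val=-93 bits=0xa3 at bit 22: 0x68c00000
id (2b) val=0 bits=0x0 at bit 20: 0x68c00000
state (5b) val=20 bits=0x14 at bit 15: 0x68ca0000
kind (9b) val=12 bits=0xc at bit 6: 0x68ca0300
mode (6b) val=23 bits=0x17 at bit 0: 0x68ca0317
word = 0x68ca0317 → big-endian bytes:
  [0]=0x68  [1]=0xca  [2]=0x03  [3]=0x17

68 ca 03 17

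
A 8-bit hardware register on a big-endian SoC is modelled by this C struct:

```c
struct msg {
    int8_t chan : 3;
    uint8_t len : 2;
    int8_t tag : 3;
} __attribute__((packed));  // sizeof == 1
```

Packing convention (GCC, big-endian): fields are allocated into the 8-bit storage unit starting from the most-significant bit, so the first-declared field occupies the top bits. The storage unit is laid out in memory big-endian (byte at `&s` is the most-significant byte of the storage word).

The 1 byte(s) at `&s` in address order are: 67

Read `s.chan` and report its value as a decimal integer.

3

[0]=0x67 (big-endian) → word 0x67
chan:3 @ bit 5 → (0x67>>5)&0x7 = 0x3  ←
len:2 @ bit 3 → (0x67>>3)&0x3 = 0x0
tag:3 @ bit 0 → (0x67>>0)&0x7 = 0x7
chan signed 3b, MSB=0: value = 3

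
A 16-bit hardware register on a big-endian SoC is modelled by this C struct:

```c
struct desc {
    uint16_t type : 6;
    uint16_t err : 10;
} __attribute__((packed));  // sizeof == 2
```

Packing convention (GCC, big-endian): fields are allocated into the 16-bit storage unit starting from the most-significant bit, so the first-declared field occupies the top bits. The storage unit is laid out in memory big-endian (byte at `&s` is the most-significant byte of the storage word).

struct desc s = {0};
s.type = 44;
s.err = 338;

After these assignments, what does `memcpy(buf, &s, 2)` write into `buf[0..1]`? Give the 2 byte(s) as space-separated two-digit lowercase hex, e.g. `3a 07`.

b1 52

type (6b) val=44 bits=0x2c at bit 10: 0xb000
err (10b) val=338 bits=0x152 at bit 0: 0xb152
word = 0xb152 → big-endian bytes:
  [0]=0xb1  [1]=0x52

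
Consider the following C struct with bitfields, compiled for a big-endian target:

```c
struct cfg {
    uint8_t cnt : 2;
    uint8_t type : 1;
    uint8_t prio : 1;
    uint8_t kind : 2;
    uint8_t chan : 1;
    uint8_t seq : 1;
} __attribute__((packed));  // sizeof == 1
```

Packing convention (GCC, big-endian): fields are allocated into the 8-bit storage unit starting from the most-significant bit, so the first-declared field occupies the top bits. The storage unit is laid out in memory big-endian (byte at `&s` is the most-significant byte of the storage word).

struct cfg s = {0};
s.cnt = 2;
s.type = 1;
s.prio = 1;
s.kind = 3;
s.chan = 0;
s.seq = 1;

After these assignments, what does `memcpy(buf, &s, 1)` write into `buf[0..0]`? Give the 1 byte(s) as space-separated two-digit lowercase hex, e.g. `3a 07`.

bd

[6+:2] cnt=2 & 0x3 = 0x2; word=0x80
[5+:1] type=1 & 0x1 = 0x1; word=0xa0
[4+:1] prio=1 & 0x1 = 0x1; word=0xb0
[2+:2] kind=3 & 0x3 = 0x3; word=0xbc
[1+:1] chan=0 & 0x1 = 0x0; word=0xbc
[0+:1] seq=1 & 0x1 = 0x1; word=0xbd
word = 0xbd → big-endian bytes:
  [0]=0xbd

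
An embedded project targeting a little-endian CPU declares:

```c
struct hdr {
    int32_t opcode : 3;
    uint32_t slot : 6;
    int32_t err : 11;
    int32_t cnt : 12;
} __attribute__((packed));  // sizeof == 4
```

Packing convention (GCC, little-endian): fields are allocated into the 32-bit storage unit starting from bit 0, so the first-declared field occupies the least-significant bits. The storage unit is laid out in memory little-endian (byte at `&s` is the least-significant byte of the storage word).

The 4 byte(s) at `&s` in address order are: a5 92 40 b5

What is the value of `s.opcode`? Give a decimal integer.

-3

[0]=0xa5 [1]=0x92 [2]=0x40 [3]=0xb5 (little-endian) → word 0xb54092a5
opcode:3 @ bit 0 → (0xb54092a5>>0)&0x7 = 0x5  ←
slot:6 @ bit 3 → (0xb54092a5>>3)&0x3f = 0x14
err:11 @ bit 9 → (0xb54092a5>>9)&0x7ff = 0x49
cnt:12 @ bit 20 → (0xb54092a5>>20)&0xfff = 0xb54
opcode signed 3b, MSB=1: 5 - 8 = -3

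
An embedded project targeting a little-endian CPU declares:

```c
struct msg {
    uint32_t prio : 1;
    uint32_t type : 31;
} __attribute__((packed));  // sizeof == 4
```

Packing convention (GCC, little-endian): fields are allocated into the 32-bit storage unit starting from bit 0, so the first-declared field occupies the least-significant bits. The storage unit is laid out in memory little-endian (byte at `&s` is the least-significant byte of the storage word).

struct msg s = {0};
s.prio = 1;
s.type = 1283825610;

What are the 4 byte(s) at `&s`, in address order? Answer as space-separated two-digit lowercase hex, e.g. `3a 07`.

[0+:1] prio=1 & 0x1 = 0x1; word=0x00000001
[1+:31] type=1283825610 & 0x7fffffff = 0x4c859fca; word=0x990b3f95
word = 0x990b3f95 → little-endian bytes:
  [0]=0x95  [1]=0x3f  [2]=0x0b  [3]=0x99

95 3f 0b 99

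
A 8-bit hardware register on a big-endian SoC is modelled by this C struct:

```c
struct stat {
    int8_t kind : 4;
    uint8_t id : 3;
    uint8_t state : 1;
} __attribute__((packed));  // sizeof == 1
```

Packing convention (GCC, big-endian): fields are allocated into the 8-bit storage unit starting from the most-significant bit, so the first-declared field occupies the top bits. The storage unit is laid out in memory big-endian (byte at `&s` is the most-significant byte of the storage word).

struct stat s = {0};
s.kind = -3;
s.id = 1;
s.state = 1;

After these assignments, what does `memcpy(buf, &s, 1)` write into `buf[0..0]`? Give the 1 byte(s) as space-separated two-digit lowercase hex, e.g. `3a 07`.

d3

[4+:4] kind=-3 & 0xf = 0xd; word=0xd0
[1+:3] id=1 & 0x7 = 0x1; word=0xd2
[0+:1] state=1 & 0x1 = 0x1; word=0xd3
word = 0xd3 → big-endian bytes:
  [0]=0xd3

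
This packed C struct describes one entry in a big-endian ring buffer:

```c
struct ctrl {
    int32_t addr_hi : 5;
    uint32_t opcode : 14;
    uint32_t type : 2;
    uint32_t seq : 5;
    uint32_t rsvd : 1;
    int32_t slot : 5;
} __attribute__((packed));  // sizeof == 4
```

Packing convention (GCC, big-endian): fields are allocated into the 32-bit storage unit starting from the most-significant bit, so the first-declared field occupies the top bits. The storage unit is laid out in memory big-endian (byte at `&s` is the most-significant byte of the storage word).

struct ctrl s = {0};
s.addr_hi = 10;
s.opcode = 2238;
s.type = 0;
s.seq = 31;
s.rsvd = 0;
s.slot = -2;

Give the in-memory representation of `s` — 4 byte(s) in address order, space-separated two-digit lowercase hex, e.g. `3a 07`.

51 17 c7 de

addr_hi:5 = 10 → 0xa << 27 → word 0x50000000
opcode:14 = 2238 → 0x8be << 13 → word 0x5117c000
type:2 = 0 → 0x0 << 11 → word 0x5117c000
seq:5 = 31 → 0x1f << 6 → word 0x5117c7c0
rsvd:1 = 0 → 0x0 << 5 → word 0x5117c7c0
slot:5 = -2 → 0x1e << 0 → word 0x5117c7de
word = 0x5117c7de → big-endian bytes:
  [0]=0x51  [1]=0x17  [2]=0xc7  [3]=0xde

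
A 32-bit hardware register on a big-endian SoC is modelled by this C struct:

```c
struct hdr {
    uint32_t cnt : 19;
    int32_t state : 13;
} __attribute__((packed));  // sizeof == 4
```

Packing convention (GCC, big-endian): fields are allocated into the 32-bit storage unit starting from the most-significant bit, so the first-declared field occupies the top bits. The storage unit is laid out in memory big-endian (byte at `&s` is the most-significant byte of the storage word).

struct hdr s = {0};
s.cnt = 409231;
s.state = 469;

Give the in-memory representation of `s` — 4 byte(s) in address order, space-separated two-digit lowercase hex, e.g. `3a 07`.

c7 d1 e1 d5

cnt:19 = 409231 → 0x63e8f << 13 → word 0xc7d1e000
state:13 = 469 → 0x1d5 << 0 → word 0xc7d1e1d5
word = 0xc7d1e1d5 → big-endian bytes:
  [0]=0xc7  [1]=0xd1  [2]=0xe1  [3]=0xd5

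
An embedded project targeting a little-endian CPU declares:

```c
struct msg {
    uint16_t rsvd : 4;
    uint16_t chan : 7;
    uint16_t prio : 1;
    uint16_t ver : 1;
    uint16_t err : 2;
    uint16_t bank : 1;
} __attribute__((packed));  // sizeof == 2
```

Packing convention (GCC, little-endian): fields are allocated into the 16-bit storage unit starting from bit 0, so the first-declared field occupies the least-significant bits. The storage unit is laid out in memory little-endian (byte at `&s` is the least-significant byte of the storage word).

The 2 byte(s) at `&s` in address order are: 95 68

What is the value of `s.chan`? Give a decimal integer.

[0]=0x95 [1]=0x68 (little-endian) → word 0x6895
rsvd [0+:4] = (word>>0) & 0xf = 5
chan [4+:7] = (word>>4) & 0x7f = 9  ←
prio [11+:1] = (word>>11) & 0x1 = 1
ver [12+:1] = (word>>12) & 0x1 = 0
err [13+:2] = (word>>13) & 0x3 = 3
bank [15+:1] = (word>>15) & 0x1 = 0

9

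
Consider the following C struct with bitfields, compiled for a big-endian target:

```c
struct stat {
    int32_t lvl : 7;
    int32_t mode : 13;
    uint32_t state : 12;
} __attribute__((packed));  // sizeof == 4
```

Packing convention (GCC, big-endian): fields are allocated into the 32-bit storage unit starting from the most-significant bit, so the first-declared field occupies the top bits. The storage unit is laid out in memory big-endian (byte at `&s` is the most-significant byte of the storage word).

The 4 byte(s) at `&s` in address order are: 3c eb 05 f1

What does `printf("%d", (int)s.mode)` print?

[0]=0x3c [1]=0xeb [2]=0x05 [3]=0xf1 (big-endian) → word 0x3ceb05f1
lvl [25+:7] = (word>>25) & 0x7f = 30
mode [12+:13] = (word>>12) & 0x1fff = 3760  ←
state [0+:12] = (word>>0) & 0xfff = 1521
mode signed 13b, MSB=0: value = 3760

3760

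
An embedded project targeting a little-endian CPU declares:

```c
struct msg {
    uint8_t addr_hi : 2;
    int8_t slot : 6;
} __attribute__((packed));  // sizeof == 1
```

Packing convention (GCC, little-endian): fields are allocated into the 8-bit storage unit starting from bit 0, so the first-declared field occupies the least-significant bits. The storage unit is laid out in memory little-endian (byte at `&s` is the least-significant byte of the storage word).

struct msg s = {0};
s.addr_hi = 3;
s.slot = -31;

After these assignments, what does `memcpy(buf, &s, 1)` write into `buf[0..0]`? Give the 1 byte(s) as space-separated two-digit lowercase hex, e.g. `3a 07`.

87

[0+:2] addr_hi=3 & 0x3 = 0x3; word=0x03
[2+:6] slot=-31 & 0x3f = 0x21; word=0x87
word = 0x87 → little-endian bytes:
  [0]=0x87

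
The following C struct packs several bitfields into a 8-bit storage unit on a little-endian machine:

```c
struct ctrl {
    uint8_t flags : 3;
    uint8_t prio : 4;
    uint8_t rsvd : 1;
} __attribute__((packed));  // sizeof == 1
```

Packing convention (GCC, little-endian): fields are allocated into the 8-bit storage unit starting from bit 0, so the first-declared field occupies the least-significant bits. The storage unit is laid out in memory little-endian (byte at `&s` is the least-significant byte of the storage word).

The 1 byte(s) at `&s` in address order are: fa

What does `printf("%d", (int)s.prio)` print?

[0]=0xfa (little-endian) → word 0xfa
flags:3 @ bit 0 → (0xfa>>0)&0x7 = 0x2
prio:4 @ bit 3 → (0xfa>>3)&0xf = 0xf  ←
rsvd:1 @ bit 7 → (0xfa>>7)&0x1 = 0x1

15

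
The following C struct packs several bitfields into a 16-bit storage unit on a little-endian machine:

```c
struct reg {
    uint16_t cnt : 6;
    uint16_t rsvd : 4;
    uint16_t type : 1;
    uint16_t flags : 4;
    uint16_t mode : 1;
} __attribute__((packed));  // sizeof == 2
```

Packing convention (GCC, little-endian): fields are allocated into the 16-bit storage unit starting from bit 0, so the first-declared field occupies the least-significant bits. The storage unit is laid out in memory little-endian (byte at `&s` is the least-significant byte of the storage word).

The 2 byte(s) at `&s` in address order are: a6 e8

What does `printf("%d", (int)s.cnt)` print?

[0]=0xa6 [1]=0xe8 (little-endian) → word 0xe8a6
cnt [0+:6] = (word>>0) & 0x3f = 38  ←
rsvd [6+:4] = (word>>6) & 0xf = 2
type [10+:1] = (word>>10) & 0x1 = 0
flags [11+:4] = (word>>11) & 0xf = 13
mode [15+:1] = (word>>15) & 0x1 = 1

38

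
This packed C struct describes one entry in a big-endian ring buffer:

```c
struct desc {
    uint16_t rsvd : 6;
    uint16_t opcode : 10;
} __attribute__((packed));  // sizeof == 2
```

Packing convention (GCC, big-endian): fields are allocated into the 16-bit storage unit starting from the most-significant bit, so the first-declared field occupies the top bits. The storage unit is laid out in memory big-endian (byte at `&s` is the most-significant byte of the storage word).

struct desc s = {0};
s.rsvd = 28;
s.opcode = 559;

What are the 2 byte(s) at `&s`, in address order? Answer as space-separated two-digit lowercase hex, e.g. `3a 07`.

72 2f

rsvd:6 = 28 → 0x1c << 10 → word 0x7000
opcode:10 = 559 → 0x22f << 0 → word 0x722f
word = 0x722f → big-endian bytes:
  [0]=0x72  [1]=0x2f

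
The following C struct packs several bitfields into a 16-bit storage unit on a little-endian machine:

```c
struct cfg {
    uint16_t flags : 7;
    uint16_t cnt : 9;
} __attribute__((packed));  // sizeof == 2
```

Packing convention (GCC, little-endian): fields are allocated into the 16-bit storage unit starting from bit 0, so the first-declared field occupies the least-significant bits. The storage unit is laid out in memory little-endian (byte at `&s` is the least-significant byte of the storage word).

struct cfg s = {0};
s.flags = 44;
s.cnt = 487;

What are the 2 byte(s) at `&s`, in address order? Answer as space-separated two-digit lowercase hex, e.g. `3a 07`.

flags:7 = 44 → 0x2c << 0 → word 0x002c
cnt:9 = 487 → 0x1e7 << 7 → word 0xf3ac
word = 0xf3ac → little-endian bytes:
  [0]=0xac  [1]=0xf3

ac f3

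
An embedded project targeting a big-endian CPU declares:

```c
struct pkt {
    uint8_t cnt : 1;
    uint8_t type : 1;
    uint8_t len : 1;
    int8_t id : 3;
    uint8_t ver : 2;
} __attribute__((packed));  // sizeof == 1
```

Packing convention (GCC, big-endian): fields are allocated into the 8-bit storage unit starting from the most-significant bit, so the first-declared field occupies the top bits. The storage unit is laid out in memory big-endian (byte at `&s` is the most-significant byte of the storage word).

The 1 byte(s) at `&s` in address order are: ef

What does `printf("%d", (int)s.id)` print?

3

[0]=0xef (big-endian) → word 0xef
cnt:1 @ bit 7 → (0xef>>7)&0x1 = 0x1
type:1 @ bit 6 → (0xef>>6)&0x1 = 0x1
len:1 @ bit 5 → (0xef>>5)&0x1 = 0x1
id:3 @ bit 2 → (0xef>>2)&0x7 = 0x3  ←
ver:2 @ bit 0 → (0xef>>0)&0x3 = 0x3
id signed 3b, MSB=0: value = 3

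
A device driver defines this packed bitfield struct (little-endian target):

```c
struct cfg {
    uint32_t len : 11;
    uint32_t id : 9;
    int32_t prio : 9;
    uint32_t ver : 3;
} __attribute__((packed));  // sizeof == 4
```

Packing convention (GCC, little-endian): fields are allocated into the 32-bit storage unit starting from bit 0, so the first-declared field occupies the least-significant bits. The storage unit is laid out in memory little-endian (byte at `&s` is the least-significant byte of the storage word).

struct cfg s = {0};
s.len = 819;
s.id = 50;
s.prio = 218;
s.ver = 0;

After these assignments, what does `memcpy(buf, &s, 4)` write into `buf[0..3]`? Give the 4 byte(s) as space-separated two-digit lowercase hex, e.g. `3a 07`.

[0+:11] len=819 & 0x7ff = 0x333; word=0x00000333
[11+:9] id=50 & 0x1ff = 0x32; word=0x00019333
[20+:9] prio=218 & 0x1ff = 0xda; word=0x0da19333
[29+:3] ver=0 & 0x7 = 0x0; word=0x0da19333
word = 0x0da19333 → little-endian bytes:
  [0]=0x33  [1]=0x93  [2]=0xa1  [3]=0x0d

33 93 a1 0d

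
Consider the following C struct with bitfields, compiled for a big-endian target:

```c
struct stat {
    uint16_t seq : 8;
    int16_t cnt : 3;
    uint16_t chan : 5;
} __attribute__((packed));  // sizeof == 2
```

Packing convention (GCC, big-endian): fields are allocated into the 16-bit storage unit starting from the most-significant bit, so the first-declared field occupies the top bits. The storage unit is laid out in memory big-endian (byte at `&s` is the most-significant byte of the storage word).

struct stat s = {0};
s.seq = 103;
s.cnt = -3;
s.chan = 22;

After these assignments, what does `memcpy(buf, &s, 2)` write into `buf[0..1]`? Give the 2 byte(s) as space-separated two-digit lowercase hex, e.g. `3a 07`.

67 b6

seq:8 = 103 → 0x67 << 8 → word 0x6700
cnt:3 = -3 → 0x5 << 5 → word 0x67a0
chan:5 = 22 → 0x16 << 0 → word 0x67b6
word = 0x67b6 → big-endian bytes:
  [0]=0x67  [1]=0xb6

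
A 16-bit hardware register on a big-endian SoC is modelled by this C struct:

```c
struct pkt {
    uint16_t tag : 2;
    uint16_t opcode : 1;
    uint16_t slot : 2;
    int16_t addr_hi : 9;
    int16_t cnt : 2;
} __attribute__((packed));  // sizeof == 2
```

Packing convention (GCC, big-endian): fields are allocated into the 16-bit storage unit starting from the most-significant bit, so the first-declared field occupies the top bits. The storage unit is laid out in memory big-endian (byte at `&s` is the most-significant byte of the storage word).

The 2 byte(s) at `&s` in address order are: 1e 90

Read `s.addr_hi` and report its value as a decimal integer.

-92

[0]=0x1e [1]=0x90 (big-endian) → word 0x1e90
tag:2 @ bit 14 → (0x1e90>>14)&0x3 = 0x0
opcode:1 @ bit 13 → (0x1e90>>13)&0x1 = 0x0
slot:2 @ bit 11 → (0x1e90>>11)&0x3 = 0x3
addr_hi:9 @ bit 2 → (0x1e90>>2)&0x1ff = 0x1a4  ←
cnt:2 @ bit 0 → (0x1e90>>0)&0x3 = 0x0
addr_hi signed 9b, MSB=1: 420 - 512 = -92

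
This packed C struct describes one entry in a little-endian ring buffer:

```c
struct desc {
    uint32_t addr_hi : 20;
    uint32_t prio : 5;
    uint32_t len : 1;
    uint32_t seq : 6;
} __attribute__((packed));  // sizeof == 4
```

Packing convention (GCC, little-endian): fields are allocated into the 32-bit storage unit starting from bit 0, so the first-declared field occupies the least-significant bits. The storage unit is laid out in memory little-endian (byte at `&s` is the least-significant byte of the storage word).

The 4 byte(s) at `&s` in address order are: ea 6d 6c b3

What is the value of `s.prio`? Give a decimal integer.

[0]=0xea [1]=0x6d [2]=0x6c [3]=0xb3 (little-endian) → word 0xb36c6dea
addr_hi [0+:20] = (word>>0) & 0xfffff = 814570
prio [20+:5] = (word>>20) & 0x1f = 22  ←
len [25+:1] = (word>>25) & 0x1 = 1
seq [26+:6] = (word>>26) & 0x3f = 44

22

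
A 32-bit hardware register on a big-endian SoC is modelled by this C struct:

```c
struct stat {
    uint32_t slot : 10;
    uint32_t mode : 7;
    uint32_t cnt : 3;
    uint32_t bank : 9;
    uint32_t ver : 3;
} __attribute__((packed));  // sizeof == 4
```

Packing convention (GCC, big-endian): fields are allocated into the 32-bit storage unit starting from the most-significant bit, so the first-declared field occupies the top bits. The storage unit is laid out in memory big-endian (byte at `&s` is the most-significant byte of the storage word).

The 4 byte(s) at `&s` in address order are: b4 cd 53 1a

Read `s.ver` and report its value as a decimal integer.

[0]=0xb4 [1]=0xcd [2]=0x53 [3]=0x1a (big-endian) → word 0xb4cd531a
slot:10 @ bit 22 → (0xb4cd531a>>22)&0x3ff = 0x2d3
mode:7 @ bit 15 → (0xb4cd531a>>15)&0x7f = 0x1a
cnt:3 @ bit 12 → (0xb4cd531a>>12)&0x7 = 0x5
bank:9 @ bit 3 → (0xb4cd531a>>3)&0x1ff = 0x63
ver:3 @ bit 0 → (0xb4cd531a>>0)&0x7 = 0x2  ←

2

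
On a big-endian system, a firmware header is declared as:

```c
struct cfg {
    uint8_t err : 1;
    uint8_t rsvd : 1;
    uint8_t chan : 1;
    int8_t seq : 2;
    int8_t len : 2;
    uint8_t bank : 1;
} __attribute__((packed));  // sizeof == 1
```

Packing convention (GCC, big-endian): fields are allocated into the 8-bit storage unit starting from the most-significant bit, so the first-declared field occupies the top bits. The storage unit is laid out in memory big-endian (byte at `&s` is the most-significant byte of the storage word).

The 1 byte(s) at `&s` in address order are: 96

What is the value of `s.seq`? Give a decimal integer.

[0]=0x96 (big-endian) → word 0x96
err:1 @ bit 7 → (0x96>>7)&0x1 = 0x1
rsvd:1 @ bit 6 → (0x96>>6)&0x1 = 0x0
chan:1 @ bit 5 → (0x96>>5)&0x1 = 0x0
seq:2 @ bit 3 → (0x96>>3)&0x3 = 0x2  ←
len:2 @ bit 1 → (0x96>>1)&0x3 = 0x3
bank:1 @ bit 0 → (0x96>>0)&0x1 = 0x0
seq signed 2b, MSB=1: 2 - 4 = -2

-2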